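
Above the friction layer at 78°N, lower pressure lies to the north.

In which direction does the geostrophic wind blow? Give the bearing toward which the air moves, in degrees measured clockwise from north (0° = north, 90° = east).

090°

The pressure-gradient force points toward the north (bearing 000°).
Geostrophic balance: in the Northern Hemisphere the Coriolis force deflects motion to the right, so the geostrophic wind blows 90° to the right of the pressure-gradient force (low pressure on the left).
Rotating 000° by 90° clockwise gives 090° — the wind blows toward the east.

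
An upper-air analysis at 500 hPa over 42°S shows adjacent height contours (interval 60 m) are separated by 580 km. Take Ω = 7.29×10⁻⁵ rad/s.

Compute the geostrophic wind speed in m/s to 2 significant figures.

10 m/s

Coriolis parameter at 42°S:
f = 2Ω sin φ = 2 × 7.29×10⁻⁵ × sin 42° = 9.76×10⁻⁵ s⁻¹
Height gradient: |∂Z/∂n| = 60 m / 580000 m = 1.03×10⁻⁴
On a pressure surface, geostrophic balance gives V_g = (g/f)|∂Z/∂n|:
V_g = 9.81 × 1.03×10⁻⁴ / 9.76×10⁻⁵ = 10.4 m/s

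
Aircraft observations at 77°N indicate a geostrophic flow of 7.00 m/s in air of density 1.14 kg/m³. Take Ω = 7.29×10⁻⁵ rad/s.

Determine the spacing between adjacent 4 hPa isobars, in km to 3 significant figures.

353 km

Coriolis parameter at 77°N:
f = 2Ω sin φ = 2 × 7.29×10⁻⁵ × sin 77° = 1.42×10⁻⁴ s⁻¹
Geostrophic balance rearranged: |∂P/∂n| = f ρ V_g
|∂P/∂n| = 1.42×10⁻⁴ × 1.14 × 7.00 = 1.13×10⁻³ Pa/m
Isobar spacing: Δn = ΔP/|∂P/∂n| = 400 Pa / 1.13×10⁻³ Pa/m = 352838 m ≈ 353 km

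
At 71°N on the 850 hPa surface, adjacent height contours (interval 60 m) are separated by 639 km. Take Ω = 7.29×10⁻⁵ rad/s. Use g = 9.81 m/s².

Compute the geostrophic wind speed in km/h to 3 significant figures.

24.1 km/h

Coriolis parameter at 71°N:
f = 2Ω sin φ = 2 × 7.29×10⁻⁵ × sin 71° = 1.38×10⁻⁴ s⁻¹
Height gradient: |∂Z/∂n| = 60 m / 639000 m = 9.39×10⁻⁵
On a pressure surface, geostrophic balance gives V_g = (g/f)|∂Z/∂n|:
V_g = 9.81 × 9.39×10⁻⁵ / 1.38×10⁻⁴ = 6.68 m/s
Converting: 6.68 m/s × 3.6 = 24.1 km/h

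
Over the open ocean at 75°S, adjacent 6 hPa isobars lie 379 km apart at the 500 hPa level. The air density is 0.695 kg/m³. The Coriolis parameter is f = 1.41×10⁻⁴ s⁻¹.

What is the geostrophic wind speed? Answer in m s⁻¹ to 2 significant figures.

16 m s⁻¹

Pressure gradient: |∂P/∂n| = 600 Pa / 379000 m = 1.58×10⁻³ Pa/m
Geostrophic balance (pressure-gradient force = Coriolis force):
V_g = (1/(fρ)) |∂P/∂n| = 1.58×10⁻³ / (1.41×10⁻⁴ × 0.695) = 16.2 m/s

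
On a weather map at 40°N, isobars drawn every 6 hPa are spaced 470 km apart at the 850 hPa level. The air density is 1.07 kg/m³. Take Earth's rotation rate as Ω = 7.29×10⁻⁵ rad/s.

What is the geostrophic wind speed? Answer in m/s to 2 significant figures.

13 m/s

Coriolis parameter at 40°N:
f = 2Ω sin φ = 2 × 7.29×10⁻⁵ × sin 40° = 9.37×10⁻⁵ s⁻¹
Pressure gradient: |∂P/∂n| = 600 Pa / 470000 m = 1.28×10⁻³ Pa/m
Geostrophic balance (pressure-gradient force = Coriolis force):
V_g = (1/(fρ)) |∂P/∂n| = 1.28×10⁻³ / (9.37×10⁻⁵ × 1.07) = 12.7 m/s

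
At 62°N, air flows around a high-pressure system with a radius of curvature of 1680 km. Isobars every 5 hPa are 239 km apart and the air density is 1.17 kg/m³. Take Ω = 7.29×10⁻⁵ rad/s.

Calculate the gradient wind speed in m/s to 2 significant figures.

Coriolis parameter at 62°N:
f = 2Ω sin φ = 2 × 7.29×10⁻⁵ × sin 62° = 1.29×10⁻⁴ s⁻¹
Pressure gradient: |∂P/∂n| = 500 Pa / 239000 m = 2.09×10⁻³ Pa/m
Geostrophic speed: V_g = |∂P/∂n|/(fρ) = 2.09×10⁻³/(1.29×10⁻⁴ × 1.17) = 13.9 m/s
Around a high, pressure-gradient force acts outward with centrifugal, so Coriolis balances both:
fV = (1/ρ)|∂P/∂n| + V²/R  →  V² − fR·V + fR·V_g = 0
With fR = 1.29×10⁻⁴ × 1680×10³ m = 216 m/s:
V = [fR − √((fR)² − 4 fR V_g)]/2 = [216 − √(216² − 4×216×13.9)]/2 = 14.9 m/s
Supergeostrophic (V > V_g = 13.9 m/s), as expected around a high.

15 m/s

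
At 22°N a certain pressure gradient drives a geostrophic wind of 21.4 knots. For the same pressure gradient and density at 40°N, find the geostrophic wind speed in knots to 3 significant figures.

With the same pressure gradient and density, V_g ∝ 1/f ∝ 1/sin φ.
V₂ = V₁ · sin φ₁ / sin φ₂ = 21.4 × sin 22° / sin 40°
V₂ = 21.4 × 0.3746/0.6428 = 12.5 knots

12.5 knots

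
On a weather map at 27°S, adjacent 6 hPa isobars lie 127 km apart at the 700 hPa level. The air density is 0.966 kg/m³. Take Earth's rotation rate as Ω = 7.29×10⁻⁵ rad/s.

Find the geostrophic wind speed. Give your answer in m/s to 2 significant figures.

74 m/s

Coriolis parameter at 27°S:
f = 2Ω sin φ = 2 × 7.29×10⁻⁵ × sin 27° = 6.62×10⁻⁵ s⁻¹
Pressure gradient: |∂P/∂n| = 600 Pa / 127000 m = 4.72×10⁻³ Pa/m
Geostrophic balance (pressure-gradient force = Coriolis force):
V_g = (1/(fρ)) |∂P/∂n| = 4.72×10⁻³ / (6.62×10⁻⁵ × 0.966) = 73.9 m/s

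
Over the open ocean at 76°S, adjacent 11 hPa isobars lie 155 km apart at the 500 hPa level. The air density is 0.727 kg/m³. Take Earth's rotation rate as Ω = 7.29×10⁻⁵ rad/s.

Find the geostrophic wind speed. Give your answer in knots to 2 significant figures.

Coriolis parameter at 76°S:
f = 2Ω sin φ = 2 × 7.29×10⁻⁵ × sin 76° = 1.41×10⁻⁴ s⁻¹
Pressure gradient: |∂P/∂n| = 1100 Pa / 155000 m = 7.10×10⁻³ Pa/m
Geostrophic balance (pressure-gradient force = Coriolis force):
V_g = (1/(fρ)) |∂P/∂n| = 7.10×10⁻³ / (1.41×10⁻⁴ × 0.727) = 69.0 m/s
Converting: 69.0 m/s × 1.944 = 130 knots

130 knots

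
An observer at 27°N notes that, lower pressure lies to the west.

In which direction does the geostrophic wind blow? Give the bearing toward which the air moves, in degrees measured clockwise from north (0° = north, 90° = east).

000°

The pressure-gradient force points toward the west (bearing 270°).
Geostrophic balance: in the Northern Hemisphere the Coriolis force deflects motion to the right, so the geostrophic wind blows 90° to the right of the pressure-gradient force (low pressure on the left).
Rotating 270° by 90° clockwise gives 000° — the wind blows toward the north.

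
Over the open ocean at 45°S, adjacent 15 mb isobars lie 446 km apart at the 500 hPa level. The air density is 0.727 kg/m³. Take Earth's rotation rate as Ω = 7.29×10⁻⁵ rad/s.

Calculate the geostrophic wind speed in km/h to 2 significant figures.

160 km/h

Coriolis parameter at 45°S:
f = 2Ω sin φ = 2 × 7.29×10⁻⁵ × sin 45° = 1.03×10⁻⁴ s⁻¹
Pressure gradient: |∂P/∂n| = 1500 Pa / 446000 m = 3.36×10⁻³ Pa/m
Geostrophic balance (pressure-gradient force = Coriolis force):
V_g = (1/(fρ)) |∂P/∂n| = 3.36×10⁻³ / (1.03×10⁻⁴ × 0.727) = 44.9 m/s
Converting: 44.9 m/s × 3.6 = 160 km/h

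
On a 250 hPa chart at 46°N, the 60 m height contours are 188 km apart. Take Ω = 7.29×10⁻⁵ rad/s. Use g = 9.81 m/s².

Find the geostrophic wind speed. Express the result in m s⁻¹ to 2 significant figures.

30 m s⁻¹

Coriolis parameter at 46°N:
f = 2Ω sin φ = 2 × 7.29×10⁻⁵ × sin 46° = 1.05×10⁻⁴ s⁻¹
Height gradient: |∂Z/∂n| = 60 m / 188000 m = 3.19×10⁻⁴
On a pressure surface, geostrophic balance gives V_g = (g/f)|∂Z/∂n|:
V_g = 9.81 × 3.19×10⁻⁴ / 1.05×10⁻⁴ = 29.9 m/s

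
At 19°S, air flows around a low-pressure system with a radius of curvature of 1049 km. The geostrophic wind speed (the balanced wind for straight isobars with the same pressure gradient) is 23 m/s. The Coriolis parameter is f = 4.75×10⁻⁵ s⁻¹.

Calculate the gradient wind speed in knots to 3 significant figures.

Around a low, centrifugal force acts outward with Coriolis, so pressure-gradient force balances both:
(1/ρ)|∂P/∂n| = fV + V²/R  →  V² + fR·V − fR·V_g = 0
With fR = 4.75×10⁻⁵ × 1049×10³ m = 49.8 m/s:
V = [−fR + √((fR)² + 4 fR V_g)]/2 = [−49.8 + √(49.8² + 4×49.8×23)]/2 = 17.1 m/s
Subgeostrophic (V < V_g = 23 m/s), as expected around a low.
Converting: 17.1 m/s × 1.944 = 33.3 knots

33.3 knots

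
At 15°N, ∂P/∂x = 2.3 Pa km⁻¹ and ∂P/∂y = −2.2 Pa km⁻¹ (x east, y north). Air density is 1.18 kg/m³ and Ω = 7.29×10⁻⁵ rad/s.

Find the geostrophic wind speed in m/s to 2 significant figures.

71 m/s

Coriolis parameter at 15°N:
f = 2Ω sin φ = 2 × 7.29×10⁻⁵ × sin 15° = 3.77×10⁻⁵ s⁻¹
Component geostrophic relations (x east, y north):
u_g = −(1/(fρ)) ∂P/∂y,  v_g = (1/(fρ)) ∂P/∂x
u_g = −(−2.2×10⁻³)/(3.77×10⁻⁵ × 1.18) = 49.4 m/s;  v_g = (2.3×10⁻³)/(3.77×10⁻⁵ × 1.18) = 51.7 m/s
|V_g| = √(u_g² + v_g²) = 71.5 m/s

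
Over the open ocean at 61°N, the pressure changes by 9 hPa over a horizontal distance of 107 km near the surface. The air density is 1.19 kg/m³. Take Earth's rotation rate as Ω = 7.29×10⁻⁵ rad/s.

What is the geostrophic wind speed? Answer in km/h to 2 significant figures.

200 km/h

Coriolis parameter at 61°N:
f = 2Ω sin φ = 2 × 7.29×10⁻⁵ × sin 61° = 1.28×10⁻⁴ s⁻¹
Pressure gradient: |∂P/∂n| = 900 Pa / 107000 m = 8.41×10⁻³ Pa/m
Geostrophic balance (pressure-gradient force = Coriolis force):
V_g = (1/(fρ)) |∂P/∂n| = 8.41×10⁻³ / (1.28×10⁻⁴ × 1.19) = 55.4 m/s
Converting: 55.4 m/s × 3.6 = 200 km/h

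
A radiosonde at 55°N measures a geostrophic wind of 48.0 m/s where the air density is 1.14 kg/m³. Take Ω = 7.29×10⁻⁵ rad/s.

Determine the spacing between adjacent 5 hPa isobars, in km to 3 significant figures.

Coriolis parameter at 55°N:
f = 2Ω sin φ = 2 × 7.29×10⁻⁵ × sin 55° = 1.19×10⁻⁴ s⁻¹
Geostrophic balance rearranged: |∂P/∂n| = f ρ V_g
|∂P/∂n| = 1.19×10⁻⁴ × 1.14 × 48.0 = 6.54×10⁻³ Pa/m
Isobar spacing: Δn = ΔP/|∂P/∂n| = 500 Pa / 6.54×10⁻³ Pa/m = 76507 m ≈ 76.5 km

76.5 km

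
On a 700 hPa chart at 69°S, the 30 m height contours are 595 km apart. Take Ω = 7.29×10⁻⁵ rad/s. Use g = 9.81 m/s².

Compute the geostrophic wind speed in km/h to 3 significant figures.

Coriolis parameter at 69°S:
f = 2Ω sin φ = 2 × 7.29×10⁻⁵ × sin 69° = 1.36×10⁻⁴ s⁻¹
Height gradient: |∂Z/∂n| = 30 m / 595000 m = 5.04×10⁻⁵
On a pressure surface, geostrophic balance gives V_g = (g/f)|∂Z/∂n|:
V_g = 9.81 × 5.04×10⁻⁵ / 1.36×10⁻⁴ = 3.63 m/s
Converting: 3.63 m/s × 3.6 = 13.1 km/h

13.1 km/h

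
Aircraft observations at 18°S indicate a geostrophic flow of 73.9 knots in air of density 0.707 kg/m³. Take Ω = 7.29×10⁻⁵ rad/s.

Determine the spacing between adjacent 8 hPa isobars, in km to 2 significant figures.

Coriolis parameter at 18°S:
f = 2Ω sin φ = 2 × 7.29×10⁻⁵ × sin 18° = 4.51×10⁻⁵ s⁻¹
Wind speed in SI: 73.9 knots = 38.0 m/s
Geostrophic balance rearranged: |∂P/∂n| = f ρ V_g
|∂P/∂n| = 4.51×10⁻⁵ × 0.707 × 38.0 = 1.21×10⁻³ Pa/m
Isobar spacing: Δn = ΔP/|∂P/∂n| = 800 Pa / 1.21×10⁻³ Pa/m = 660615 m ≈ 660 km

660 km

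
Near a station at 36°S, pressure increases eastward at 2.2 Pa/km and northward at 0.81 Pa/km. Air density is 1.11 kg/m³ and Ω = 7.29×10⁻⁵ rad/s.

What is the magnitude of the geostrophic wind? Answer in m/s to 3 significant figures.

Coriolis parameter at 36°S:
f = 2Ω sin φ = 2 × 7.29×10⁻⁵ × sin 36° = 8.57×10⁻⁵ s⁻¹
In the Southern Hemisphere f is negative: f = −8.57×10⁻⁵ s⁻¹.
Component geostrophic relations (x east, y north):
u_g = −(1/(fρ)) ∂P/∂y,  v_g = (1/(fρ)) ∂P/∂x
u_g = −(0.81×10⁻³)/(−8.57×10⁻⁵ × 1.11) = 8.52 m/s;  v_g = (2.2×10⁻³)/(−8.57×10⁻⁵ × 1.11) = −23.1 m/s
|V_g| = √(u_g² + v_g²) = 24.6 m/s

24.6 m/s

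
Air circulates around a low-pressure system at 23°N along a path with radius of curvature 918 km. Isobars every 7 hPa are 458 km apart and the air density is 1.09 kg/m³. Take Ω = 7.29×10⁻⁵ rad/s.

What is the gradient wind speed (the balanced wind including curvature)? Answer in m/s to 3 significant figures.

Coriolis parameter at 23°N:
f = 2Ω sin φ = 2 × 7.29×10⁻⁵ × sin 23° = 5.70×10⁻⁵ s⁻¹
Pressure gradient: |∂P/∂n| = 700 Pa / 458000 m = 1.53×10⁻³ Pa/m
Geostrophic speed: V_g = |∂P/∂n|/(fρ) = 1.53×10⁻³/(5.70×10⁻⁵ × 1.09) = 24.6 m/s
Around a low, centrifugal force acts outward with Coriolis, so pressure-gradient force balances both:
(1/ρ)|∂P/∂n| = fV + V²/R  →  V² + fR·V − fR·V_g = 0
With fR = 5.70×10⁻⁵ × 918×10³ m = 52.3 m/s:
V = [−fR + √((fR)² + 4 fR V_g)]/2 = [−52.3 + √(52.3² + 4×52.3×24.6)]/2 = 18.2 m/s
Subgeostrophic (V < V_g = 24.6 m/s), as expected around a low.

18.2 m/s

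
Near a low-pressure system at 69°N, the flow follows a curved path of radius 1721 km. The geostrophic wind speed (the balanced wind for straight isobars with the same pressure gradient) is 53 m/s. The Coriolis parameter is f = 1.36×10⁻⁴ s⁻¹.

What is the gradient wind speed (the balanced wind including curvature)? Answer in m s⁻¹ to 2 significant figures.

Around a low, centrifugal force acts outward with Coriolis, so pressure-gradient force balances both:
(1/ρ)|∂P/∂n| = fV + V²/R  →  V² + fR·V − fR·V_g = 0
With fR = 1.36×10⁻⁴ × 1721×10³ m = 234 m/s:
V = [−fR + √((fR)² + 4 fR V_g)]/2 = [−234 + √(234² + 4×234×53)]/2 = 44.5 m/s
Subgeostrophic (V < V_g = 53 m/s), as expected around a low.

45 m s⁻¹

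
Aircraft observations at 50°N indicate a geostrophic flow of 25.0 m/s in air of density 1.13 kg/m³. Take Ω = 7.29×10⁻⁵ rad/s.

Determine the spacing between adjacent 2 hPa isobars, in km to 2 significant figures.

63 km

Coriolis parameter at 50°N:
f = 2Ω sin φ = 2 × 7.29×10⁻⁵ × sin 50° = 1.12×10⁻⁴ s⁻¹
Geostrophic balance rearranged: |∂P/∂n| = f ρ V_g
|∂P/∂n| = 1.12×10⁻⁴ × 1.13 × 25.0 = 3.16×10⁻³ Pa/m
Isobar spacing: Δn = ΔP/|∂P/∂n| = 200 Pa / 3.16×10⁻³ Pa/m = 63387 m ≈ 63 km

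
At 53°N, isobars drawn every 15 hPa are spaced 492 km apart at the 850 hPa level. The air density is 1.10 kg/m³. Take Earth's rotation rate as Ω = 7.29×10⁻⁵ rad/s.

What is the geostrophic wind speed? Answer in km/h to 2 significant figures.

86 km/h

Coriolis parameter at 53°N:
f = 2Ω sin φ = 2 × 7.29×10⁻⁵ × sin 53° = 1.16×10⁻⁴ s⁻¹
Pressure gradient: |∂P/∂n| = 1500 Pa / 492000 m = 3.05×10⁻³ Pa/m
Geostrophic balance (pressure-gradient force = Coriolis force):
V_g = (1/(fρ)) |∂P/∂n| = 3.05×10⁻³ / (1.16×10⁻⁴ × 1.10) = 23.8 m/s
Converting: 23.8 m/s × 3.6 = 86 km/h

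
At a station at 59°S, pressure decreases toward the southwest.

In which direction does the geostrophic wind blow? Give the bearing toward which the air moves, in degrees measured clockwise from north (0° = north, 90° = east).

135°

The pressure-gradient force points toward the southwest (bearing 225°).
Geostrophic balance: in the Southern Hemisphere the Coriolis force deflects motion to the left, so the geostrophic wind blows 90° to the left of the pressure-gradient force (low pressure on the right).
Rotating 225° by 90° counterclockwise gives 135° — the wind blows toward the southeast.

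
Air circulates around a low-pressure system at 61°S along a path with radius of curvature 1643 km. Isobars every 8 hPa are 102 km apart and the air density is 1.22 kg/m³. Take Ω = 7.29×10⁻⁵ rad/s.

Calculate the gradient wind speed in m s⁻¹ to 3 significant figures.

42.0 m s⁻¹

Coriolis parameter at 61°S:
f = 2Ω sin φ = 2 × 7.29×10⁻⁵ × sin 61° = 1.28×10⁻⁴ s⁻¹
Pressure gradient: |∂P/∂n| = 800 Pa / 102000 m = 7.84×10⁻³ Pa/m
Geostrophic speed: V_g = |∂P/∂n|/(fρ) = 7.84×10⁻³/(1.28×10⁻⁴ × 1.22) = 50.4 m/s
Around a low, centrifugal force acts outward with Coriolis, so pressure-gradient force balances both:
(1/ρ)|∂P/∂n| = fV + V²/R  →  V² + fR·V − fR·V_g = 0
With fR = 1.28×10⁻⁴ × 1643×10³ m = 210 m/s:
V = [−fR + √((fR)² + 4 fR V_g)]/2 = [−210 + √(210² + 4×210×50.4)]/2 = 42 m/s
Subgeostrophic (V < V_g = 50.4 m/s), as expected around a low.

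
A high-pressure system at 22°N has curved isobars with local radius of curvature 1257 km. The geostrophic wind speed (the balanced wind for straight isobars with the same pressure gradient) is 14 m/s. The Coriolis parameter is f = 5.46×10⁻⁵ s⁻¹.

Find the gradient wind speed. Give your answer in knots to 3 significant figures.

38.1 knots

Around a high, pressure-gradient force acts outward with centrifugal, so Coriolis balances both:
fV = (1/ρ)|∂P/∂n| + V²/R  →  V² − fR·V + fR·V_g = 0
With fR = 5.46×10⁻⁵ × 1257×10³ m = 68.6 m/s:
V = [fR − √((fR)² − 4 fR V_g)]/2 = [68.6 − √(68.6² − 4×68.6×14)]/2 = 19.6 m/s
Supergeostrophic (V > V_g = 14 m/s), as expected around a high.
Converting: 19.6 m/s × 1.944 = 38.1 knots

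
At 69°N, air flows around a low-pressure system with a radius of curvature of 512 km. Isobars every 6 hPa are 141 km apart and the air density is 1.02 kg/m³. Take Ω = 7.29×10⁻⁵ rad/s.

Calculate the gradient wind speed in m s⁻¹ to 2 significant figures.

23 m s⁻¹

Coriolis parameter at 69°N:
f = 2Ω sin φ = 2 × 7.29×10⁻⁵ × sin 69° = 1.36×10⁻⁴ s⁻¹
Pressure gradient: |∂P/∂n| = 600 Pa / 141000 m = 4.26×10⁻³ Pa/m
Geostrophic speed: V_g = |∂P/∂n|/(fρ) = 4.26×10⁻³/(1.36×10⁻⁴ × 1.02) = 30.6 m/s
Around a low, centrifugal force acts outward with Coriolis, so pressure-gradient force balances both:
(1/ρ)|∂P/∂n| = fV + V²/R  →  V² + fR·V − fR·V_g = 0
With fR = 1.36×10⁻⁴ × 512×10³ m = 69.7 m/s:
V = [−fR + √((fR)² + 4 fR V_g)]/2 = [−69.7 + √(69.7² + 4×69.7×30.6)]/2 = 23 m/s
Subgeostrophic (V < V_g = 30.6 m/s), as expected around a low.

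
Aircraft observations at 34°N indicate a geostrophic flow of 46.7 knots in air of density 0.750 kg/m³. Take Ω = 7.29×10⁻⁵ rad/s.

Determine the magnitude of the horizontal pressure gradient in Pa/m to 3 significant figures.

Coriolis parameter at 34°N:
f = 2Ω sin φ = 2 × 7.29×10⁻⁵ × sin 34° = 8.15×10⁻⁵ s⁻¹
Wind speed in SI: 46.7 knots = 24.0 m/s
Geostrophic balance rearranged: |∂P/∂n| = f ρ V_g
|∂P/∂n| = 8.15×10⁻⁵ × 0.750 × 24.0 = 1.47×10⁻³ Pa/m

1.47×10⁻³ Pa/m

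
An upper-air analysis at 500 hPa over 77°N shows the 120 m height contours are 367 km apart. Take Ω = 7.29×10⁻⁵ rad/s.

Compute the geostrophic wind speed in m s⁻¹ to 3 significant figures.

22.6 m s⁻¹

Coriolis parameter at 77°N:
f = 2Ω sin φ = 2 × 7.29×10⁻⁵ × sin 77° = 1.42×10⁻⁴ s⁻¹
Height gradient: |∂Z/∂n| = 120 m / 367000 m = 3.27×10⁻⁴
On a pressure surface, geostrophic balance gives V_g = (g/f)|∂Z/∂n|:
V_g = 9.81 × 3.27×10⁻⁴ / 1.42×10⁻⁴ = 22.6 m/s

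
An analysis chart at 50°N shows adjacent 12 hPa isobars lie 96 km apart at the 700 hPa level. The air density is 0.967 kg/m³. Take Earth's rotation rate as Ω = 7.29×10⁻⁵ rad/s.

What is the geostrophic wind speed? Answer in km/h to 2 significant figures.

Coriolis parameter at 50°N:
f = 2Ω sin φ = 2 × 7.29×10⁻⁵ × sin 50° = 1.12×10⁻⁴ s⁻¹
Pressure gradient: |∂P/∂n| = 1200 Pa / 96000 m = 1.25×10⁻² Pa/m
Geostrophic balance (pressure-gradient force = Coriolis force):
V_g = (1/(fρ)) |∂P/∂n| = 1.25×10⁻² / (1.12×10⁻⁴ × 0.967) = 116 m/s
Converting: 116 m/s × 3.6 = 420 km/h

420 km/h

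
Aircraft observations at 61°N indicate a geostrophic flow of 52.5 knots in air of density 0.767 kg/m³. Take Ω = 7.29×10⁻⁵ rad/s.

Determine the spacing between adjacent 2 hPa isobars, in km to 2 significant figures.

Coriolis parameter at 61°N:
f = 2Ω sin φ = 2 × 7.29×10⁻⁵ × sin 61° = 1.28×10⁻⁴ s⁻¹
Wind speed in SI: 52.5 knots = 27.0 m/s
Geostrophic balance rearranged: |∂P/∂n| = f ρ V_g
|∂P/∂n| = 1.28×10⁻⁴ × 0.767 × 27.0 = 2.64×10⁻³ Pa/m
Isobar spacing: Δn = ΔP/|∂P/∂n| = 200 Pa / 2.64×10⁻³ Pa/m = 75711 m ≈ 76 km

76 km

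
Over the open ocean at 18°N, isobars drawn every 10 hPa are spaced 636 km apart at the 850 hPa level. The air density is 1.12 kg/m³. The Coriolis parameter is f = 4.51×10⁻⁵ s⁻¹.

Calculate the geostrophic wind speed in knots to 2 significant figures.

Pressure gradient: |∂P/∂n| = 1000 Pa / 636000 m = 1.57×10⁻³ Pa/m
Geostrophic balance (pressure-gradient force = Coriolis force):
V_g = (1/(fρ)) |∂P/∂n| = 1.57×10⁻³ / (4.51×10⁻⁵ × 1.12) = 31.1 m/s
Converting: 31.1 m/s × 1.944 = 61 knots

61 knots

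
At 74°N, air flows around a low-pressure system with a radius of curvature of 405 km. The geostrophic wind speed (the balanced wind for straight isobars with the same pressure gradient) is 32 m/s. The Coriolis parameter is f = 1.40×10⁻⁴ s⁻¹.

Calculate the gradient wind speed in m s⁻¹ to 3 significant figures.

Around a low, centrifugal force acts outward with Coriolis, so pressure-gradient force balances both:
(1/ρ)|∂P/∂n| = fV + V²/R  →  V² + fR·V − fR·V_g = 0
With fR = 1.40×10⁻⁴ × 405×10³ m = 56.7 m/s:
V = [−fR + √((fR)² + 4 fR V_g)]/2 = [−56.7 + √(56.7² + 4×56.7×32)]/2 = 22.8 m/s
Subgeostrophic (V < V_g = 32 m/s), as expected around a low.

22.8 m s⁻¹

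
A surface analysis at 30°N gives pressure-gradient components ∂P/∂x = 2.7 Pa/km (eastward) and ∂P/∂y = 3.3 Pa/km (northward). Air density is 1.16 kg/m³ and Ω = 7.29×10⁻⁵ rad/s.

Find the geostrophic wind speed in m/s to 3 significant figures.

Coriolis parameter at 30°N:
f = 2Ω sin φ = 2 × 7.29×10⁻⁵ × sin 30° = 7.29×10⁻⁵ s⁻¹
Component geostrophic relations (x east, y north):
u_g = −(1/(fρ)) ∂P/∂y,  v_g = (1/(fρ)) ∂P/∂x
u_g = −(3.3×10⁻³)/(7.29×10⁻⁵ × 1.16) = −39.0 m/s;  v_g = (2.7×10⁻³)/(7.29×10⁻⁵ × 1.16) = 31.9 m/s
|V_g| = √(u_g² + v_g²) = 50.4 m/s

50.4 m/s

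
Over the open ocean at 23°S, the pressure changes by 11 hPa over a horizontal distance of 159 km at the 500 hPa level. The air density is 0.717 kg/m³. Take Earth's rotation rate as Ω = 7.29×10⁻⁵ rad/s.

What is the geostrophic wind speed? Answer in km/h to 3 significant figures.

Coriolis parameter at 23°S:
f = 2Ω sin φ = 2 × 7.29×10⁻⁵ × sin 23° = 5.70×10⁻⁵ s⁻¹
Pressure gradient: |∂P/∂n| = 1100 Pa / 159000 m = 6.92×10⁻³ Pa/m
Geostrophic balance (pressure-gradient force = Coriolis force):
V_g = (1/(fρ)) |∂P/∂n| = 6.92×10⁻³ / (5.70×10⁻⁵ × 0.717) = 169 m/s
Converting: 169 m/s × 3.6 = 610 km/h

610 km/h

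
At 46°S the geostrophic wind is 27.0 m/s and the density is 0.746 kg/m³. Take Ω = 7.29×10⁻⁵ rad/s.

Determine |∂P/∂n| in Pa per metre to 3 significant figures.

Coriolis parameter at 46°S:
f = 2Ω sin φ = 2 × 7.29×10⁻⁵ × sin 46° = 1.05×10⁻⁴ s⁻¹
Geostrophic balance rearranged: |∂P/∂n| = f ρ V_g
|∂P/∂n| = 1.05×10⁻⁴ × 0.746 × 27.0 = 2.11×10⁻³ Pa/m

2.11×10⁻³ Pa/m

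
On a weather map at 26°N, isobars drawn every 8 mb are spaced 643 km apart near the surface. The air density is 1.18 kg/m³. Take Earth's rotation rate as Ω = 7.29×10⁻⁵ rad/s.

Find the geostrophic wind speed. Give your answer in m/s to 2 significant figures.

16 m/s

Coriolis parameter at 26°N:
f = 2Ω sin φ = 2 × 7.29×10⁻⁵ × sin 26° = 6.39×10⁻⁵ s⁻¹
Pressure gradient: |∂P/∂n| = 800 Pa / 643000 m = 1.24×10⁻³ Pa/m
Geostrophic balance (pressure-gradient force = Coriolis force):
V_g = (1/(fρ)) |∂P/∂n| = 1.24×10⁻³ / (6.39×10⁻⁵ × 1.18) = 16.5 m/s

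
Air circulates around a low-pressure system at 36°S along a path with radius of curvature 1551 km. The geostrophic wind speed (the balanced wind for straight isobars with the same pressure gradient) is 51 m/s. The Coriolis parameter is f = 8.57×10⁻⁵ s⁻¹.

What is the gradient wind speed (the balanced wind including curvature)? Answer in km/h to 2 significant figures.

140 km/h

Around a low, centrifugal force acts outward with Coriolis, so pressure-gradient force balances both:
(1/ρ)|∂P/∂n| = fV + V²/R  →  V² + fR·V − fR·V_g = 0
With fR = 8.57×10⁻⁵ × 1551×10³ m = 133 m/s:
V = [−fR + √((fR)² + 4 fR V_g)]/2 = [−133 + √(133² + 4×133×51)]/2 = 39.4 m/s
Subgeostrophic (V < V_g = 51 m/s), as expected around a low.
Converting: 39.4 m/s × 3.6 = 140 km/h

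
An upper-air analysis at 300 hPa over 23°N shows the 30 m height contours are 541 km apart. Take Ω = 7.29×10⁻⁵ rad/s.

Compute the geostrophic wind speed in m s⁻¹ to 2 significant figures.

Coriolis parameter at 23°N:
f = 2Ω sin φ = 2 × 7.29×10⁻⁵ × sin 23° = 5.70×10⁻⁵ s⁻¹
Height gradient: |∂Z/∂n| = 30 m / 541000 m = 5.55×10⁻⁵
On a pressure surface, geostrophic balance gives V_g = (g/f)|∂Z/∂n|:
V_g = 9.81 × 5.55×10⁻⁵ / 5.70×10⁻⁵ = 9.55 m/s

9.5 m s⁻¹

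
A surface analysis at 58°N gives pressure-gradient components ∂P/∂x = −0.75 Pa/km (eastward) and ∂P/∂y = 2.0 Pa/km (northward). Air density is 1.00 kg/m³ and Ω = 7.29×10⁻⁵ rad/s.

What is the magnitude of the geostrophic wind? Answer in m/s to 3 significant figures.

17.3 m/s

Coriolis parameter at 58°N:
f = 2Ω sin φ = 2 × 7.29×10⁻⁵ × sin 58° = 1.24×10⁻⁴ s⁻¹
Component geostrophic relations (x east, y north):
u_g = −(1/(fρ)) ∂P/∂y,  v_g = (1/(fρ)) ∂P/∂x
u_g = −(2.0×10⁻³)/(1.24×10⁻⁴ × 1.00) = −16.2 m/s;  v_g = (−0.75×10⁻³)/(1.24×10⁻⁴ × 1.00) = −6.07 m/s
|V_g| = √(u_g² + v_g²) = 17.3 m/s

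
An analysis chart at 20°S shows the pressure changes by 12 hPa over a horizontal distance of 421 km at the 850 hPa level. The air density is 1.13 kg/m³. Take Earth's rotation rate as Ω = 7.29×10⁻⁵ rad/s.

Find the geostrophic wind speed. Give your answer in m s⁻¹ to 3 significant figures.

Coriolis parameter at 20°S:
f = 2Ω sin φ = 2 × 7.29×10⁻⁵ × sin 20° = 4.99×10⁻⁵ s⁻¹
Pressure gradient: |∂P/∂n| = 1200 Pa / 421000 m = 2.85×10⁻³ Pa/m
Geostrophic balance (pressure-gradient force = Coriolis force):
V_g = (1/(fρ)) |∂P/∂n| = 2.85×10⁻³ / (4.99×10⁻⁵ × 1.13) = 50.6 m/s

50.6 m s⁻¹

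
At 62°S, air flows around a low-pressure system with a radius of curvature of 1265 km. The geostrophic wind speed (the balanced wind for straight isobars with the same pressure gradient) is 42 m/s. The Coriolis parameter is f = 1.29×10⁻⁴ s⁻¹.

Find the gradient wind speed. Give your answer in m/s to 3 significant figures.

34.6 m/s

Around a low, centrifugal force acts outward with Coriolis, so pressure-gradient force balances both:
(1/ρ)|∂P/∂n| = fV + V²/R  →  V² + fR·V − fR·V_g = 0
With fR = 1.29×10⁻⁴ × 1265×10³ m = 163 m/s:
V = [−fR + √((fR)² + 4 fR V_g)]/2 = [−163 + √(163² + 4×163×42)]/2 = 34.6 m/s
Subgeostrophic (V < V_g = 42 m/s), as expected around a low.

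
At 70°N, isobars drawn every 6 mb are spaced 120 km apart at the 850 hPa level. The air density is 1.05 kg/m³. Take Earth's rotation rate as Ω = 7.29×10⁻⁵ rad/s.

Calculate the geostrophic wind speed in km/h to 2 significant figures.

130 km/h

Coriolis parameter at 70°N:
f = 2Ω sin φ = 2 × 7.29×10⁻⁵ × sin 70° = 1.37×10⁻⁴ s⁻¹
Pressure gradient: |∂P/∂n| = 600 Pa / 120000 m = 5.00×10⁻³ Pa/m
Geostrophic balance (pressure-gradient force = Coriolis force):
V_g = (1/(fρ)) |∂P/∂n| = 5.00×10⁻³ / (1.37×10⁻⁴ × 1.05) = 34.8 m/s
Converting: 34.8 m/s × 3.6 = 130 km/h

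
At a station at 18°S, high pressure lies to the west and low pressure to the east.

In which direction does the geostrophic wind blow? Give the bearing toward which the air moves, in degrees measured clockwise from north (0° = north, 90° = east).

000°

The pressure-gradient force points toward the east (bearing 090°).
Geostrophic balance: in the Southern Hemisphere the Coriolis force deflects motion to the left, so the geostrophic wind blows 90° to the left of the pressure-gradient force (low pressure on the right).
Rotating 090° by 90° counterclockwise gives 000° — the wind blows toward the north.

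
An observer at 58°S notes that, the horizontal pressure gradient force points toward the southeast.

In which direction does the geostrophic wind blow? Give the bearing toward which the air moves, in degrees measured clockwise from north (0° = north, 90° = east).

The pressure-gradient force points toward the southeast (bearing 135°).
Geostrophic balance: in the Southern Hemisphere the Coriolis force deflects motion to the left, so the geostrophic wind blows 90° to the left of the pressure-gradient force (low pressure on the right).
Rotating 135° by 90° counterclockwise gives 045° — the wind blows toward the northeast.

045°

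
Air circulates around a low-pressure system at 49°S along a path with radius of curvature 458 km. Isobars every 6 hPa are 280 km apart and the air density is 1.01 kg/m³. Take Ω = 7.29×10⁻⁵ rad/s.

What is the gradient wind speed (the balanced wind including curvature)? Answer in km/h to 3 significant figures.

53.6 km/h

Coriolis parameter at 49°S:
f = 2Ω sin φ = 2 × 7.29×10⁻⁵ × sin 49° = 1.10×10⁻⁴ s⁻¹
Pressure gradient: |∂P/∂n| = 600 Pa / 280000 m = 2.14×10⁻³ Pa/m
Geostrophic speed: V_g = |∂P/∂n|/(fρ) = 2.14×10⁻³/(1.10×10⁻⁴ × 1.01) = 19.3 m/s
Around a low, centrifugal force acts outward with Coriolis, so pressure-gradient force balances both:
(1/ρ)|∂P/∂n| = fV + V²/R  →  V² + fR·V − fR·V_g = 0
With fR = 1.10×10⁻⁴ × 458×10³ m = 50.4 m/s:
V = [−fR + √((fR)² + 4 fR V_g)]/2 = [−50.4 + √(50.4² + 4×50.4×19.3)]/2 = 14.9 m/s
Subgeostrophic (V < V_g = 19.3 m/s), as expected around a low.
Converting: 14.9 m/s × 3.6 = 53.6 km/h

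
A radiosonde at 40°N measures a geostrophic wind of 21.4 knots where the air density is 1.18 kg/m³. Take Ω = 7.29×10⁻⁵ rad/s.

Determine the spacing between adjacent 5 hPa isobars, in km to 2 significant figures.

410 km

Coriolis parameter at 40°N:
f = 2Ω sin φ = 2 × 7.29×10⁻⁵ × sin 40° = 9.37×10⁻⁵ s⁻¹
Wind speed in SI: 21.4 knots = 11.0 m/s
Geostrophic balance rearranged: |∂P/∂n| = f ρ V_g
|∂P/∂n| = 9.37×10⁻⁵ × 1.18 × 11.0 = 1.22×10⁻³ Pa/m
Isobar spacing: Δn = ΔP/|∂P/∂n| = 500 Pa / 1.22×10⁻³ Pa/m = 410687 m ≈ 410 km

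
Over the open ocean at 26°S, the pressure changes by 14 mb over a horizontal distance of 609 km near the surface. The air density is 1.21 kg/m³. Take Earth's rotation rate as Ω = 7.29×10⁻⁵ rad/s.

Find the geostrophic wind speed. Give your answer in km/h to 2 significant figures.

Coriolis parameter at 26°S:
f = 2Ω sin φ = 2 × 7.29×10⁻⁵ × sin 26° = 6.39×10⁻⁵ s⁻¹
Pressure gradient: |∂P/∂n| = 1400 Pa / 609000 m = 2.30×10⁻³ Pa/m
Geostrophic balance (pressure-gradient force = Coriolis force):
V_g = (1/(fρ)) |∂P/∂n| = 2.30×10⁻³ / (6.39×10⁻⁵ × 1.21) = 29.7 m/s
Converting: 29.7 m/s × 3.6 = 110 km/h

110 km/h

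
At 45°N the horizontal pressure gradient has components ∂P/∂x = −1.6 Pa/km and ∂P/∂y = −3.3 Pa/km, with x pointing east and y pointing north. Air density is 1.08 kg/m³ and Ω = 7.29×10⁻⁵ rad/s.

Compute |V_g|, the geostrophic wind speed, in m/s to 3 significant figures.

Coriolis parameter at 45°N:
f = 2Ω sin φ = 2 × 7.29×10⁻⁵ × sin 45° = 1.03×10⁻⁴ s⁻¹
Component geostrophic relations (x east, y north):
u_g = −(1/(fρ)) ∂P/∂y,  v_g = (1/(fρ)) ∂P/∂x
u_g = −(−3.3×10⁻³)/(1.03×10⁻⁴ × 1.08) = 29.6 m/s;  v_g = (−1.6×10⁻³)/(1.03×10⁻⁴ × 1.08) = −14.4 m/s
|V_g| = √(u_g² + v_g²) = 32.9 m/s

32.9 m/s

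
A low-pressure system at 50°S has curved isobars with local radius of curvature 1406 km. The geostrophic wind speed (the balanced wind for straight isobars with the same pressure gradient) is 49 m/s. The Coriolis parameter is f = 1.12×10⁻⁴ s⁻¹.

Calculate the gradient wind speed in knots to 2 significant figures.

Around a low, centrifugal force acts outward with Coriolis, so pressure-gradient force balances both:
(1/ρ)|∂P/∂n| = fV + V²/R  →  V² + fR·V − fR·V_g = 0
With fR = 1.12×10⁻⁴ × 1406×10³ m = 157 m/s:
V = [−fR + √((fR)² + 4 fR V_g)]/2 = [−157 + √(157² + 4×157×49)]/2 = 39.2 m/s
Subgeostrophic (V < V_g = 49 m/s), as expected around a low.
Converting: 39.2 m/s × 1.944 = 76 knots

76 knots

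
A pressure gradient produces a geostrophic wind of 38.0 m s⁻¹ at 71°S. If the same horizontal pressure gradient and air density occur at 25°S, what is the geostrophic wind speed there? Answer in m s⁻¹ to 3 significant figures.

With the same pressure gradient and density, V_g ∝ 1/f ∝ 1/sin φ.
V₂ = V₁ · sin φ₁ / sin φ₂ = 38.0 × sin 71° / sin 25°
V₂ = 38.0 × 0.9455/0.4226 = 85.0 m s⁻¹

85.0 m s⁻¹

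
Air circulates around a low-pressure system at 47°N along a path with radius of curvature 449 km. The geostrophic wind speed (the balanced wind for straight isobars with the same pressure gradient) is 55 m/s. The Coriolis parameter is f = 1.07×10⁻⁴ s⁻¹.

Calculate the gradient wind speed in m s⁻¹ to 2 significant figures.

33 m s⁻¹

Around a low, centrifugal force acts outward with Coriolis, so pressure-gradient force balances both:
(1/ρ)|∂P/∂n| = fV + V²/R  →  V² + fR·V − fR·V_g = 0
With fR = 1.07×10⁻⁴ × 449×10³ m = 48.0 m/s:
V = [−fR + √((fR)² + 4 fR V_g)]/2 = [−48.0 + √(48.0² + 4×48.0×55)]/2 = 32.7 m/s
Subgeostrophic (V < V_g = 55 m/s), as expected around a low.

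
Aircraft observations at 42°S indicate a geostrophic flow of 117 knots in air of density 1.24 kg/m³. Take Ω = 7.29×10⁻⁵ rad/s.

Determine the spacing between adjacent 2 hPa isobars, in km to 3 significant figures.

27.5 km

Coriolis parameter at 42°S:
f = 2Ω sin φ = 2 × 7.29×10⁻⁵ × sin 42° = 9.76×10⁻⁵ s⁻¹
Wind speed in SI: 117 knots = 60.2 m/s
Geostrophic balance rearranged: |∂P/∂n| = f ρ V_g
|∂P/∂n| = 9.76×10⁻⁵ × 1.24 × 60.2 = 7.28×10⁻³ Pa/m
Isobar spacing: Δn = ΔP/|∂P/∂n| = 200 Pa / 7.28×10⁻³ Pa/m = 27467 m ≈ 27.5 km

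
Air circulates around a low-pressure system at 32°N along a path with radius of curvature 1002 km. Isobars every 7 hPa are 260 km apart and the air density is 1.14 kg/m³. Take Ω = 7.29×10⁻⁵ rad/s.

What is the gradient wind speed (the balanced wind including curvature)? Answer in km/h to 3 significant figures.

Coriolis parameter at 32°N:
f = 2Ω sin φ = 2 × 7.29×10⁻⁵ × sin 32° = 7.73×10⁻⁵ s⁻¹
Pressure gradient: |∂P/∂n| = 700 Pa / 260000 m = 2.69×10⁻³ Pa/m
Geostrophic speed: V_g = |∂P/∂n|/(fρ) = 2.69×10⁻³/(7.73×10⁻⁵ × 1.14) = 30.6 m/s
Around a low, centrifugal force acts outward with Coriolis, so pressure-gradient force balances both:
(1/ρ)|∂P/∂n| = fV + V²/R  →  V² + fR·V − fR·V_g = 0
With fR = 7.73×10⁻⁵ × 1002×10³ m = 77.4 m/s:
V = [−fR + √((fR)² + 4 fR V_g)]/2 = [−77.4 + √(77.4² + 4×77.4×30.6)]/2 = 23.5 m/s
Subgeostrophic (V < V_g = 30.6 m/s), as expected around a low.
Converting: 23.5 m/s × 3.6 = 84.5 km/h

84.5 km/h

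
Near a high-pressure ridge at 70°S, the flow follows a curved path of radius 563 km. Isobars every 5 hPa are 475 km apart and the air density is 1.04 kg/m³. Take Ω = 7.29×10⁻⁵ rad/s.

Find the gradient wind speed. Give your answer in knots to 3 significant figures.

16.1 knots

Coriolis parameter at 70°S:
f = 2Ω sin φ = 2 × 7.29×10⁻⁵ × sin 70° = 1.37×10⁻⁴ s⁻¹
Pressure gradient: |∂P/∂n| = 500 Pa / 475000 m = 1.05×10⁻³ Pa/m
Geostrophic speed: V_g = |∂P/∂n|/(fρ) = 1.05×10⁻³/(1.37×10⁻⁴ × 1.04) = 7.39 m/s
Around a high, pressure-gradient force acts outward with centrifugal, so Coriolis balances both:
fV = (1/ρ)|∂P/∂n| + V²/R  →  V² − fR·V + fR·V_g = 0
With fR = 1.37×10⁻⁴ × 563×10³ m = 77.1 m/s:
V = [fR − √((fR)² − 4 fR V_g)]/2 = [77.1 − √(77.1² − 4×77.1×7.39)]/2 = 8.28 m/s
Supergeostrophic (V > V_g = 7.39 m/s), as expected around a high.
Converting: 8.28 m/s × 1.944 = 16.1 knots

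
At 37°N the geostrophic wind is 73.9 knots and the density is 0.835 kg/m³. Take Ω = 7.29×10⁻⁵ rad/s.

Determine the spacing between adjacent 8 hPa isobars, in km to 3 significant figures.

287 km

Coriolis parameter at 37°N:
f = 2Ω sin φ = 2 × 7.29×10⁻⁵ × sin 37° = 8.77×10⁻⁵ s⁻¹
Wind speed in SI: 73.9 knots = 38.0 m/s
Geostrophic balance rearranged: |∂P/∂n| = f ρ V_g
|∂P/∂n| = 8.77×10⁻⁵ × 0.835 × 38.0 = 2.79×10⁻³ Pa/m
Isobar spacing: Δn = ΔP/|∂P/∂n| = 800 Pa / 2.79×10⁻³ Pa/m = 287211 m ≈ 287 km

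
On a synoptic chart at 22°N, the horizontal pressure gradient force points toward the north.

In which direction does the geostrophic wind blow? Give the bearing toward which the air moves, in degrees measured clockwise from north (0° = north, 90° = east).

090°

The pressure-gradient force points toward the north (bearing 000°).
Geostrophic balance: in the Northern Hemisphere the Coriolis force deflects motion to the right, so the geostrophic wind blows 90° to the right of the pressure-gradient force (low pressure on the left).
Rotating 000° by 90° clockwise gives 090° — the wind blows toward the east.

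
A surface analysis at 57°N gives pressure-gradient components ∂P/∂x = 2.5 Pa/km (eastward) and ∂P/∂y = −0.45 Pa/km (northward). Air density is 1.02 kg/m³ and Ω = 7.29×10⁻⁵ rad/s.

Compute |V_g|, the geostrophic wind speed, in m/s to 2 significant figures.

Coriolis parameter at 57°N:
f = 2Ω sin φ = 2 × 7.29×10⁻⁵ × sin 57° = 1.22×10⁻⁴ s⁻¹
Component geostrophic relations (x east, y north):
u_g = −(1/(fρ)) ∂P/∂y,  v_g = (1/(fρ)) ∂P/∂x
u_g = −(−0.45×10⁻³)/(1.22×10⁻⁴ × 1.02) = 3.61 m/s;  v_g = (2.5×10⁻³)/(1.22×10⁻⁴ × 1.02) = 20.0 m/s
|V_g| = √(u_g² + v_g²) = 20.4 m/s

20 m/s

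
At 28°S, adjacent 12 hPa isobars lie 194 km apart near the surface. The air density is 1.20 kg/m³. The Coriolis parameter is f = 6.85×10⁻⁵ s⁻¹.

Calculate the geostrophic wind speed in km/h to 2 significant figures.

270 km/h

Pressure gradient: |∂P/∂n| = 1200 Pa / 194000 m = 6.19×10⁻³ Pa/m
Geostrophic balance (pressure-gradient force = Coriolis force):
V_g = (1/(fρ)) |∂P/∂n| = 6.19×10⁻³ / (6.85×10⁻⁵ × 1.20) = 75.3 m/s
Converting: 75.3 m/s × 3.6 = 270 km/h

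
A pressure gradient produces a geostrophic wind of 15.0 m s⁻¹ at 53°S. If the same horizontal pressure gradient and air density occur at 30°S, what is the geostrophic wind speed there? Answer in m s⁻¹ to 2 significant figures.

With the same pressure gradient and density, V_g ∝ 1/f ∝ 1/sin φ.
V₂ = V₁ · sin φ₁ / sin φ₂ = 15.0 × sin 53° / sin 30°
V₂ = 15.0 × 0.7986/0.5000 = 24 m s⁻¹

24 m s⁻¹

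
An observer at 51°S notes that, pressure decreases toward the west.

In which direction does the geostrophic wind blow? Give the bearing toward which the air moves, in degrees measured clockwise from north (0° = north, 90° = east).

180°

The pressure-gradient force points toward the west (bearing 270°).
Geostrophic balance: in the Southern Hemisphere the Coriolis force deflects motion to the left, so the geostrophic wind blows 90° to the left of the pressure-gradient force (low pressure on the right).
Rotating 270° by 90° counterclockwise gives 180° — the wind blows toward the south.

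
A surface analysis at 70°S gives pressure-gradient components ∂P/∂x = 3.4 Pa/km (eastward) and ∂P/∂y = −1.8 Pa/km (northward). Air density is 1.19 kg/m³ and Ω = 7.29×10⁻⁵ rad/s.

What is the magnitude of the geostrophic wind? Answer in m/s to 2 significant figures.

Coriolis parameter at 70°S:
f = 2Ω sin φ = 2 × 7.29×10⁻⁵ × sin 70° = 1.37×10⁻⁴ s⁻¹
In the Southern Hemisphere f is negative: f = −1.37×10⁻⁴ s⁻¹.
Component geostrophic relations (x east, y north):
u_g = −(1/(fρ)) ∂P/∂y,  v_g = (1/(fρ)) ∂P/∂x
u_g = −(−1.8×10⁻³)/(−1.37×10⁻⁴ × 1.19) = −11.0 m/s;  v_g = (3.4×10⁻³)/(−1.37×10⁻⁴ × 1.19) = −20.9 m/s
|V_g| = √(u_g² + v_g²) = 23.6 m/s

24 m/s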